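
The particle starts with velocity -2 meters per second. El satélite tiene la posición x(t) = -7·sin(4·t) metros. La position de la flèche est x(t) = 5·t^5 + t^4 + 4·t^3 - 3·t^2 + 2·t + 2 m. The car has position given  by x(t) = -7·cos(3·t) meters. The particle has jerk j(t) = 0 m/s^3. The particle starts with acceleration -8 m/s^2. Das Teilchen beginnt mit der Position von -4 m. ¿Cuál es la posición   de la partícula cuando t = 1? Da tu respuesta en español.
Partiendo de la sacudida j(t) = 0, tomamos 3 integrales. La integral de la sacudida es la aceleración. Usando a(0) = -8, obtenemos a(t) = -8. Integrando la aceleración y usando la condición inicial v(0) = -2, obtenemos v(t) = -8·t - 2. Integrando la velocidad y usando la condición inicial x(0) = -4, obtenemos x(t) = -4·t^2 - 2·t - 4. De la ecuación de la posición x(t) = -4·t^2 - 2·t - 4, sustituimos t = 1 para obtener x = -10.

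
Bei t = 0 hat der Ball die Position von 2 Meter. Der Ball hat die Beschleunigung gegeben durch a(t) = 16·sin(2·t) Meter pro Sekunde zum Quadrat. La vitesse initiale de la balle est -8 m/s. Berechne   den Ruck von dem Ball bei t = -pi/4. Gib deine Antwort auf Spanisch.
Partiendo de la aceleración a(t) = 16·sin(2·t), tomamos 1 derivada. La derivada de la aceleración da la sacudida: j(t) = 32·cos(2·t). Usando j(t) = 32·cos(2·t) y sustituyendo t = -pi/4, encontramos j = 0.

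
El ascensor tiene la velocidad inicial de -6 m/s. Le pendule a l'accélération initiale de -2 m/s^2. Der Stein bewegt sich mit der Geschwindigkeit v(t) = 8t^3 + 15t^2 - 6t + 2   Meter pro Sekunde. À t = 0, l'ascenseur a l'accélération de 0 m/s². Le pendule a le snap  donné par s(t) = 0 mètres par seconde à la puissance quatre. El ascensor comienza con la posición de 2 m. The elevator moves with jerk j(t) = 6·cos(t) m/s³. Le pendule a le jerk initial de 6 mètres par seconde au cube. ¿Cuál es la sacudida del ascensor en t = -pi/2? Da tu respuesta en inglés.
Using j(t) = 6·cos(t) and substituting t = -pi/2, we find j = 0.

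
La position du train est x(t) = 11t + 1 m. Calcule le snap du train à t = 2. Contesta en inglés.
To solve this, we need to take 4 derivatives of our position equation x(t) = 11·t + 1. The derivative of position gives velocity: v(t) = 11. Differentiating velocity, we get acceleration: a(t) = 0. Differentiating acceleration, we get jerk: j(t) = 0. The derivative of jerk gives snap: s(t) = 0. Using s(t) = 0 and substituting t = 2, we find s = 0.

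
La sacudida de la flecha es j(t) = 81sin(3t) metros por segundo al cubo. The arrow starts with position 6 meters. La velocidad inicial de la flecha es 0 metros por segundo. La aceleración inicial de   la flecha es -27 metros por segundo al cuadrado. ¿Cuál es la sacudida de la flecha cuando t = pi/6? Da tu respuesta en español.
Usando j(t) = 81·sin(3·t) y sustituyendo t = pi/6, encontramos j = 81.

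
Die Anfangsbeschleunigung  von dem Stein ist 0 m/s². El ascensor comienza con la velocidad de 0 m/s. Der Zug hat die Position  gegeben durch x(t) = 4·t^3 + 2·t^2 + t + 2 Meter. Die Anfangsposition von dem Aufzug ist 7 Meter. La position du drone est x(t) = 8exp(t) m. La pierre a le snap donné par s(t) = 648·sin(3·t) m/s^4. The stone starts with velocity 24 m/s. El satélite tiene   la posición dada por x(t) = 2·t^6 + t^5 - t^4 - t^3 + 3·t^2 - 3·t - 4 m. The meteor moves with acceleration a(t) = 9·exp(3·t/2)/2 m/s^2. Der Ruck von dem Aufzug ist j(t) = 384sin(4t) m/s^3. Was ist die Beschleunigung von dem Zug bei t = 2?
Ausgehend von der Position x(t) = 4·t^3 + 2·t^2 + t + 2, nehmen wir 2 Ableitungen. Mit d/dt von x(t) finden wir v(t) = 12·t^2 + 4·t + 1. Durch Ableiten von der Geschwindigkeit erhalten wir die Beschleunigung: a(t) = 24·t + 4. Mit a(t) = 24·t + 4 und Einsetzen von t = 2, finden wir a = 52.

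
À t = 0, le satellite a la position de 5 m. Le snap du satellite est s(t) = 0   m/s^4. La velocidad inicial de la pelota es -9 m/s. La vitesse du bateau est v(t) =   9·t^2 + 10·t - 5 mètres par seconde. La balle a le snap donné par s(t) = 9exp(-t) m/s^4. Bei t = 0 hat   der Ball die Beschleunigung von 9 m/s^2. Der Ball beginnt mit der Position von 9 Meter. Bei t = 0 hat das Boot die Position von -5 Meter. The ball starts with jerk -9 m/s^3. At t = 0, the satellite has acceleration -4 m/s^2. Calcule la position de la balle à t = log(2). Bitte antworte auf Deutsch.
Wir müssen unsere Gleichung für den Snap s(t) = 9·exp(-t) 4-mal integrieren. Das Integral von dem Snap ist der Ruck. Mit j(0) = -9 erhalten wir j(t) = -9·exp(-t). Mit ∫j(t)dt und Anwendung von a(0) = 9, finden wir a(t) = 9·exp(-t). Das Integral von der Beschleunigung, mit v(0) = -9, ergibt die Geschwindigkeit: v(t) = -9·exp(-t). Die Stammfunktion von der Geschwindigkeit, mit x(0) = 9, ergibt die Position: x(t) = 9·exp(-t). Wir haben die Position x(t) = 9·exp(-t). Durch Einsetzen von t = log(2): x(log(2)) = 9/2.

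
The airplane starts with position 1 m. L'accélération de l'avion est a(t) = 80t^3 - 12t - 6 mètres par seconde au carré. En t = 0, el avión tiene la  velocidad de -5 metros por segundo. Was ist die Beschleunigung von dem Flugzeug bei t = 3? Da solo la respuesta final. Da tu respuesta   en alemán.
Bei t = 3, a = 2118.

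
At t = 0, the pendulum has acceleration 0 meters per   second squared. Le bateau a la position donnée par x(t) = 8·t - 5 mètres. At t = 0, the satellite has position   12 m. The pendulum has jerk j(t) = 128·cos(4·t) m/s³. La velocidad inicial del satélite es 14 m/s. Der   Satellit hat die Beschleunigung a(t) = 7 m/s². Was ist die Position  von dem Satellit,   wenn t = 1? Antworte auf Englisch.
To solve this, we need to take 2 antiderivatives of our acceleration equation a(t) = 7. The antiderivative of acceleration is velocity. Using v(0) = 14, we get v(t) = 7·t + 14. The integral of velocity, with x(0) = 12, gives position: x(t) = 7·t^2/2 + 14·t + 12. From the given position equation x(t) = 7·t^2/2 + 14·t + 12, we substitute t = 1 to get x = 59/2.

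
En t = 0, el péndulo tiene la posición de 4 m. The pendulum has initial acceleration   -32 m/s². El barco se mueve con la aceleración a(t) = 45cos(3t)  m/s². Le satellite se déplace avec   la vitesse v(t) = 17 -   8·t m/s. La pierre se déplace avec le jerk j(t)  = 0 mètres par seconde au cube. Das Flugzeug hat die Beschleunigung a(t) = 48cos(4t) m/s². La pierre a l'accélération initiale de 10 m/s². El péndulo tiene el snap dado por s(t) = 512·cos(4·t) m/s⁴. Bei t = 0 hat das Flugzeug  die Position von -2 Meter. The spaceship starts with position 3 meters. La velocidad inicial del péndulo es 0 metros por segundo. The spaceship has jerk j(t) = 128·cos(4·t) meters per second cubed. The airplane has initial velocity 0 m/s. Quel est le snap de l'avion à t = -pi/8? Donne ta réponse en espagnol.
Debemos derivar nuestra ecuación de la aceleración a(t) = 48·cos(4·t) 2 veces. Derivando la aceleración, obtenemos la sacudida: j(t) = -192·sin(4·t). Tomando d/dt de j(t), encontramos s(t) = -768·cos(4·t). Usando s(t) = -768·cos(4·t) y sustituyendo t = -pi/8, encontramos s = 0.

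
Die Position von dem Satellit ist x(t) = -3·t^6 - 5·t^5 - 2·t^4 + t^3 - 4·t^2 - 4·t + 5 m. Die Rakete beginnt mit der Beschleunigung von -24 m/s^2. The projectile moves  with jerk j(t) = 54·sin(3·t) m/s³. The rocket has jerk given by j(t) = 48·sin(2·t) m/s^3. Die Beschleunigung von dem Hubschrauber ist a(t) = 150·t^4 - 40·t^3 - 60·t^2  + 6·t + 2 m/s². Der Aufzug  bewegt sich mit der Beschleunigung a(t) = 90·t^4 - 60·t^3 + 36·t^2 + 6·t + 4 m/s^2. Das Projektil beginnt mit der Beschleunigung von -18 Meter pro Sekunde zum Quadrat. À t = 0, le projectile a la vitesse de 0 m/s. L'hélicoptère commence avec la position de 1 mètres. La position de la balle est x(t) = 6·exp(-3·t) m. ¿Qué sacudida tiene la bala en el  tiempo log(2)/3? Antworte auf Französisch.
Pour résoudre ceci, nous devons prendre 3 dérivées de notre équation de la position x(t) = 6·exp(-3·t). La dérivée de la position donne la vitesse: v(t) = -18·exp(-3·t). La dérivée de la vitesse donne l'accélération: a(t) = 54·exp(-3·t). En prenant d/dt de a(t), nous trouvons j(t) = -162·exp(-3·t). Nous avons le jerk j(t) = -162·exp(-3·t). En substituant t = log(2)/3: j(log(2)/3) = -81.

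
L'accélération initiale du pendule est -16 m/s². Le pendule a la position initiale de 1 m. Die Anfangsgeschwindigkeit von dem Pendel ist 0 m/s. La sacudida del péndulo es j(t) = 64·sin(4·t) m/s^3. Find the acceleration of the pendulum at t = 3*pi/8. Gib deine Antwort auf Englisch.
Starting from jerk j(t) = 64·sin(4·t), we take 1 antiderivative. Integrating jerk and using the initial condition a(0) = -16, we get a(t) = -16·cos(4·t). We have acceleration a(t) = -16·cos(4·t). Substituting t = 3*pi/8: a(3*pi/8) = 0.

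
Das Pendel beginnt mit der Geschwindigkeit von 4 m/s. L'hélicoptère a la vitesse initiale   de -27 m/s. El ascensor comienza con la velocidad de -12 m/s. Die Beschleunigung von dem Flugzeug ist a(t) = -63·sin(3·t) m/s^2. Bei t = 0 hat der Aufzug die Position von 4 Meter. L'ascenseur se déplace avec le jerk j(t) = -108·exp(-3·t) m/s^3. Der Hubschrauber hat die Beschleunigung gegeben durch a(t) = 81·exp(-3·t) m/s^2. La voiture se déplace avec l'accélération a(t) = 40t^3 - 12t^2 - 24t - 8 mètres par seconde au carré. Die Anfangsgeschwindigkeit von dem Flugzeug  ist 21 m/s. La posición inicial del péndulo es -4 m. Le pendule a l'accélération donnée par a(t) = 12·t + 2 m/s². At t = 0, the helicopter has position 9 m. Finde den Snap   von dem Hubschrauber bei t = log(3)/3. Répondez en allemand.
Ausgehend von der Beschleunigung a(t) = 81·exp(-3·t), nehmen wir 2 Ableitungen. Mit d/dt von a(t) finden wir j(t) = -243·exp(-3·t). Die Ableitung von dem Ruck ergibt den Snap: s(t) = 729·exp(-3·t). Mit s(t) = 729·exp(-3·t) und Einsetzen von t = log(3)/3, finden wir s = 243.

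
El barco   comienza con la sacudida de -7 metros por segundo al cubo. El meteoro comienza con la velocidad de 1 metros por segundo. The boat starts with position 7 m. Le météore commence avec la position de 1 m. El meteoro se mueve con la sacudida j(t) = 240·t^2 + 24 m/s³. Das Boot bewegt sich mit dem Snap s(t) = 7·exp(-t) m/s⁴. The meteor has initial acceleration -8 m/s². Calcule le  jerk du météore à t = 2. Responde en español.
Usando j(t) = 240·t^2 + 24 y sustituyendo t = 2, encontramos j = 984.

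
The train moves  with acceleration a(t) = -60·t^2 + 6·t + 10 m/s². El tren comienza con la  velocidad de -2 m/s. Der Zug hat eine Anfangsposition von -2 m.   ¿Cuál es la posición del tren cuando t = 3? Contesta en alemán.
Ausgehend von der Beschleunigung a(t) = -60·t^2 + 6·t + 10, nehmen wir 2 Stammfunktionen. Das Integral von der Beschleunigung ist die Geschwindigkeit. Mit v(0) = -2 erhalten wir v(t) = -20·t^3 + 3·t^2 + 10·t - 2. Mit ∫v(t)dt und Anwendung von x(0) = -2, finden wir x(t) = -5·t^4 + t^3 + 5·t^2 - 2·t - 2. Wir haben die Position x(t) = -5·t^4 + t^3 + 5·t^2 - 2·t - 2. Durch Einsetzen von t = 3: x(3) = -341.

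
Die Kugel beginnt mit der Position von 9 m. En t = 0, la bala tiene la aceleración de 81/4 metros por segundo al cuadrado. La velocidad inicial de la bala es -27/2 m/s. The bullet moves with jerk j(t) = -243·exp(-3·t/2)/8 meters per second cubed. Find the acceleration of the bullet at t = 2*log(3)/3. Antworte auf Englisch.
Starting from jerk j(t) = -243·exp(-3·t/2)/8, we take 1 integral. Integrating jerk and using the initial condition a(0) = 81/4, we get a(t) = 81·exp(-3·t/2)/4. Using a(t) = 81·exp(-3·t/2)/4 and substituting t = 2*log(3)/3, we find a = 27/4.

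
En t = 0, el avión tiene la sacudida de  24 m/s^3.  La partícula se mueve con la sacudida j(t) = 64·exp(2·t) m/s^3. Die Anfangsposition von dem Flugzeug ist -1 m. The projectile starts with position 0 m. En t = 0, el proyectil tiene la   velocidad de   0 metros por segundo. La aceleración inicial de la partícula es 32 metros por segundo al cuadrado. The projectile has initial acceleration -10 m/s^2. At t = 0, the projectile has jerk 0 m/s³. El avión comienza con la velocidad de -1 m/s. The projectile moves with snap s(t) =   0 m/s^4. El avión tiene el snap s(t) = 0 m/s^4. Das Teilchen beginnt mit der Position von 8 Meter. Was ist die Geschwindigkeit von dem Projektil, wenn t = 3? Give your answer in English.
Starting from snap s(t) = 0, we take 3 antiderivatives. Taking ∫s(t)dt and applying j(0) = 0, we find j(t) = 0. Taking ∫j(t)dt and applying a(0) = -10, we find a(t) = -10. Taking ∫a(t)dt and applying v(0) = 0, we find v(t) = -10·t. We have velocity v(t) = -10·t. Substituting t = 3: v(3) = -30.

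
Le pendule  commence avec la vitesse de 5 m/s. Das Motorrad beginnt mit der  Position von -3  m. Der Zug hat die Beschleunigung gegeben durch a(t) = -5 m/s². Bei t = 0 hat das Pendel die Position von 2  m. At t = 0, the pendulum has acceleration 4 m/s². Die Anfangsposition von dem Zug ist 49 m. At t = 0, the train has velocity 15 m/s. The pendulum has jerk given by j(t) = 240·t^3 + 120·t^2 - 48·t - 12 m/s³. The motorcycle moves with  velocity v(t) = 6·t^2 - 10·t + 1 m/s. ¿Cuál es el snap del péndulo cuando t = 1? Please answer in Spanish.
Partiendo de la sacudida j(t) = 240·t^3 + 120·t^2 - 48·t - 12, tomamos 1 derivada. Tomando d/dt de j(t), encontramos s(t) = 720·t^2 + 240·t - 48. De la ecuación del snap s(t) = 720·t^2 + 240·t - 48, sustituimos t = 1 para obtener s = 912.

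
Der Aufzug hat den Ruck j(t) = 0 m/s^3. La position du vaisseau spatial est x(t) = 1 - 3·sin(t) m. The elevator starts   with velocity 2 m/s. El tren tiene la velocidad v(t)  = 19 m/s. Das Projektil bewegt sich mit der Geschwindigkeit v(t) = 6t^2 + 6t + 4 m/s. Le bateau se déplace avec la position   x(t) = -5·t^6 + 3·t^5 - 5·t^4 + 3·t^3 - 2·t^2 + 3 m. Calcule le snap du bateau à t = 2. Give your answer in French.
En partant de la position x(t) = -5·t^6 + 3·t^5 - 5·t^4 + 3·t^3 - 2·t^2 + 3, nous prenons 4 dérivées. En dérivant la position, nous obtenons la vitesse: v(t) = -30·t^5 + 15·t^4 - 20·t^3 + 9·t^2 - 4·t. En dérivant la vitesse, nous obtenons l'accélération: a(t) = -150·t^4 + 60·t^3 - 60·t^2 + 18·t - 4. En prenant d/dt de a(t), nous trouvons j(t) = -600·t^3 + 180·t^2 - 120·t + 18. La dérivée du jerk donne le snap: s(t) = -1800·t^2 + 360·t - 120. En utilisant s(t) = -1800·t^2 + 360·t - 120 et en substituant t = 2, nous trouvons s = -6600.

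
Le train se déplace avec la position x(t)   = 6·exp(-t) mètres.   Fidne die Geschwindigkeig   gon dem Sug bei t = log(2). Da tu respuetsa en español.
Para resolver esto, necesitamos tomar 1 derivada de nuestra ecuación de la posición x(t) = 6·exp(-t). La derivada de la posición da la velocidad: v(t) = -6·exp(-t). Usando v(t) = -6·exp(-t) y sustituyendo t = log(2), encontramos v = -3.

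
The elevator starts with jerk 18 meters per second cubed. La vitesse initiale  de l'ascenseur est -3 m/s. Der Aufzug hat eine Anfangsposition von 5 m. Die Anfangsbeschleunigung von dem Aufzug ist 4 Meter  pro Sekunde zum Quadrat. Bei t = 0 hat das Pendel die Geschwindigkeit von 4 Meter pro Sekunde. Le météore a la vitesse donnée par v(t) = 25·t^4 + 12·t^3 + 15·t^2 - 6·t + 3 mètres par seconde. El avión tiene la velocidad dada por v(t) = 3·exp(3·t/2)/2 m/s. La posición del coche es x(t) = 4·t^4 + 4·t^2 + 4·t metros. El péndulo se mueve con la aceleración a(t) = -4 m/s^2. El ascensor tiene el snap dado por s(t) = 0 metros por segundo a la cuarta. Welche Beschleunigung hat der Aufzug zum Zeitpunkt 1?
Um dies zu lösen, müssen wir 2 Integrale unserer Gleichung für den Snap s(t) = 0 finden. Mit ∫s(t)dt und Anwendung von j(0) = 18, finden wir j(t) = 18. Die Stammfunktion von dem Ruck ist die Beschleunigung. Mit a(0) = 4 erhalten wir a(t) = 18·t + 4. Mit a(t) = 18·t + 4 und Einsetzen von t = 1, finden wir a = 22.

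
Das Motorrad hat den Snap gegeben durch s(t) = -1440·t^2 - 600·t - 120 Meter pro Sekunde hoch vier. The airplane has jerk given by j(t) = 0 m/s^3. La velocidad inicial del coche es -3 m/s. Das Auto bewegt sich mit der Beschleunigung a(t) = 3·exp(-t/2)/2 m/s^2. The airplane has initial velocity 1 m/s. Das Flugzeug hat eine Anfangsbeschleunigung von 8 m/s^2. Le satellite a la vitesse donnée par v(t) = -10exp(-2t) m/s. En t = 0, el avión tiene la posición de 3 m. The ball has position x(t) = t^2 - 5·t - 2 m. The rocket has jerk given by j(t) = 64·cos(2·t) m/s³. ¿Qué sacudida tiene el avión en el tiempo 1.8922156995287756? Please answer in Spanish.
Tenemos la sacudida j(t) = 0. Sustituyendo t = 1.8922156995287756: j(1.8922156995287756) = 0.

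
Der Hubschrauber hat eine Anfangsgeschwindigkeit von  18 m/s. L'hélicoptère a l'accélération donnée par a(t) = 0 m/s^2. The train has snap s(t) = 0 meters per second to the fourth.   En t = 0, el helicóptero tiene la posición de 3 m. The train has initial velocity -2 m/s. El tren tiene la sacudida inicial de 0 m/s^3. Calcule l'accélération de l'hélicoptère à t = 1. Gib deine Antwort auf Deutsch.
Mit a(t) = 0 und Einsetzen von t = 1, finden wir a = 0.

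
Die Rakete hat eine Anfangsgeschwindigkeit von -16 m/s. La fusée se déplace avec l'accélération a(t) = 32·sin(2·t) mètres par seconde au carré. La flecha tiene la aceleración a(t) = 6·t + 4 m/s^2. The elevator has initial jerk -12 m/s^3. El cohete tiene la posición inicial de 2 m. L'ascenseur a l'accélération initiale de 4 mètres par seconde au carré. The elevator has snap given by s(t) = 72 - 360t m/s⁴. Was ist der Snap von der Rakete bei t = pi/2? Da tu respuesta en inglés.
To solve this, we need to take 2 derivatives of our acceleration equation a(t) = 32·sin(2·t). The derivative of acceleration gives jerk: j(t) = 64·cos(2·t). Differentiating jerk, we get snap: s(t) = -128·sin(2·t). From the given snap equation s(t) = -128·sin(2·t), we substitute t = pi/2 to get s = 0.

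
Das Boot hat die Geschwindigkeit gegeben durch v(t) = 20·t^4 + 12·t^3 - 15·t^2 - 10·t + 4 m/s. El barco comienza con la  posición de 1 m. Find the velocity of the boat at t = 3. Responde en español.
Tenemos la velocidad v(t) = 20·t^4 + 12·t^3 - 15·t^2 - 10·t + 4. Sustituyendo t = 3: v(3) = 1783.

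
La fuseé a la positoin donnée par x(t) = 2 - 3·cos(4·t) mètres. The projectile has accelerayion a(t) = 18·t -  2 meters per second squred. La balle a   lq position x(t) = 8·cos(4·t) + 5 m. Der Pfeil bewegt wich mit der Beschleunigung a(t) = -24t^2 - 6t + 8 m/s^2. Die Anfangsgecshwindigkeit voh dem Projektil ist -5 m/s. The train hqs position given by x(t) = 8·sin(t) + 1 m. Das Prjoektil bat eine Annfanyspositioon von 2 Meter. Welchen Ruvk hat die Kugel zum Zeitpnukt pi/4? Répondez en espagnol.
Debemos derivar nuestra ecuación de la posición x(t) = 8·cos(4·t) + 5 3 veces. Derivando la posición, obtenemos la velocidad: v(t) = -32·sin(4·t). La derivada de la velocidad da la aceleración: a(t) = -128·cos(4·t). La derivada de la aceleración da la sacudida: j(t) = 512·sin(4·t). De la ecuación de la sacudida j(t) = 512·sin(4·t), sustituimos t = pi/4 para obtener j = 0.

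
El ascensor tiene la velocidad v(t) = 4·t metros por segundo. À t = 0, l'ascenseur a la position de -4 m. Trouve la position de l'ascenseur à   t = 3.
Nous devons intégrer notre équation de la vitesse v(t) = 4·t 1 fois. La primitive de la vitesse, avec x(0) = -4, donne la position: x(t) = 2·t^2 - 4. En utilisant x(t) = 2·t^2 - 4 et en substituant t = 3, nous trouvons x = 14.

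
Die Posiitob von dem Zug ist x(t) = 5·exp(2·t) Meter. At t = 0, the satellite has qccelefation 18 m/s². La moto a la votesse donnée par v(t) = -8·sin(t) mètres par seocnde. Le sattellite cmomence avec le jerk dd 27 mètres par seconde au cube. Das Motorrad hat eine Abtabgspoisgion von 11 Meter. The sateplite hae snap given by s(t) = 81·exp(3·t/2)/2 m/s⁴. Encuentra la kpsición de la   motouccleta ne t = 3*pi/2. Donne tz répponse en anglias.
To solve this, we need to take 1 antiderivative of our velocity equation v(t) = -8·sin(t). Taking ∫v(t)dt and applying x(0) = 11, we find x(t) = 8·cos(t) + 3. Using x(t) = 8·cos(t) + 3 and substituting t = 3*pi/2, we find x = 3.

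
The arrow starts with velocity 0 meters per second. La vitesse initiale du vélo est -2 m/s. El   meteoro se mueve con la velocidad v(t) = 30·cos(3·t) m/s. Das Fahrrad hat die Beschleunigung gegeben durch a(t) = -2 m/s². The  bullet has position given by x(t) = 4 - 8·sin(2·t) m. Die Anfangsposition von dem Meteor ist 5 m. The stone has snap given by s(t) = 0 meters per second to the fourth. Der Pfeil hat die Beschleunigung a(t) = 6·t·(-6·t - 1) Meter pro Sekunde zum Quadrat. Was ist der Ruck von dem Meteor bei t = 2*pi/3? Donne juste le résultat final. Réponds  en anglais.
The jerk at t = 2*pi/3 is j = -270.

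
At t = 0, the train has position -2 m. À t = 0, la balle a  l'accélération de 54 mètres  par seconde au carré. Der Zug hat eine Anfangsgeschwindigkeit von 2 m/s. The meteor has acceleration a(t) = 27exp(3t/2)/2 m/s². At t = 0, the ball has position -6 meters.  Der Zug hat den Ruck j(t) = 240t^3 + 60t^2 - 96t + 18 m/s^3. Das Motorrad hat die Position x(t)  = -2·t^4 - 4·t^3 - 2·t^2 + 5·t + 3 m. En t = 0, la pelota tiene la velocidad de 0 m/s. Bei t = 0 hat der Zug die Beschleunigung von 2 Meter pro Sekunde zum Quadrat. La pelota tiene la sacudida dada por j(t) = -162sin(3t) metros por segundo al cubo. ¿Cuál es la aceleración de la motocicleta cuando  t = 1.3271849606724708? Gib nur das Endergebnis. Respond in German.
Bei t = 1.3271849606724708, a = -78.1265171321838.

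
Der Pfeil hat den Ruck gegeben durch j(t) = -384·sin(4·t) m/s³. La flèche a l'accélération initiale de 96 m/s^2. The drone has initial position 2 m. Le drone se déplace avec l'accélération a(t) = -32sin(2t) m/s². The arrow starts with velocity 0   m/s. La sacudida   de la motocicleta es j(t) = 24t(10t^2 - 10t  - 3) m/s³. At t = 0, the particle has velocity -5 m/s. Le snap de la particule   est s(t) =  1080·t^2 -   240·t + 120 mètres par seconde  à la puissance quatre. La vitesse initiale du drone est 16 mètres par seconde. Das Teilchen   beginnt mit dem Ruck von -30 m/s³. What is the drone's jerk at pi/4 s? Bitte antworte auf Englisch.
We must differentiate our acceleration equation a(t) = -32·sin(2·t) 1 time. Differentiating acceleration, we get jerk: j(t) = -64·cos(2·t). From the given jerk equation j(t) = -64·cos(2·t), we substitute t = pi/4 to get j = 0.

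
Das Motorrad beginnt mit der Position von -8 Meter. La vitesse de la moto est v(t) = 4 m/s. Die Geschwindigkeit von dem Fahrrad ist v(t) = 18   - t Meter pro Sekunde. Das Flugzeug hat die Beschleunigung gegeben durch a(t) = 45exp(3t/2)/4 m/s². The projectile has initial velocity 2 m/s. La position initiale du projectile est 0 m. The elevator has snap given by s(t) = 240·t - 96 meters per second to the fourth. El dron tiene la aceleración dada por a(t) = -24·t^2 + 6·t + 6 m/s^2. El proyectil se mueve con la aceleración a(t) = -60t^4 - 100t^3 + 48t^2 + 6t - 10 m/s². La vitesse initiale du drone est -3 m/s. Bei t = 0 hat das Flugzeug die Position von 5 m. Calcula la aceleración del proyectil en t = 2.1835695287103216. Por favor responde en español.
Tenemos la aceleración a(t) = -60·t^4 - 100·t^3 + 48·t^2 + 6·t - 10. Sustituyendo t = 2.1835695287103216: a(2.1835695287103216) = -2173.17206962674.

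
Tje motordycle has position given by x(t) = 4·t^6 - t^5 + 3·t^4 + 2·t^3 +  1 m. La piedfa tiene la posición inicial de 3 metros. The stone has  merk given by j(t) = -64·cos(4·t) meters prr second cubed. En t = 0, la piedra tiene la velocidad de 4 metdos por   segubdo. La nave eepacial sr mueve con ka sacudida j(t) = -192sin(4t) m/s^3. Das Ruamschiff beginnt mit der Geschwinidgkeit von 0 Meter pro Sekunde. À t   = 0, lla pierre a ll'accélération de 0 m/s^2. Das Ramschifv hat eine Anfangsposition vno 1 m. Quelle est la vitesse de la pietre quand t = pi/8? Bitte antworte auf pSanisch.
Necesitamos integrar nuestra ecuación de la sacudida j(t) = -64·cos(4·t) 2 veces. La antiderivada de la sacudida es la aceleración. Usando a(0) = 0, obtenemos a(t) = -16·sin(4·t). La integral de la aceleración es la velocidad. Usando v(0) = 4, obtenemos v(t) = 4·cos(4·t). De la ecuación de la velocidad v(t) = 4·cos(4·t), sustituimos t = pi/8 para obtener v = 0.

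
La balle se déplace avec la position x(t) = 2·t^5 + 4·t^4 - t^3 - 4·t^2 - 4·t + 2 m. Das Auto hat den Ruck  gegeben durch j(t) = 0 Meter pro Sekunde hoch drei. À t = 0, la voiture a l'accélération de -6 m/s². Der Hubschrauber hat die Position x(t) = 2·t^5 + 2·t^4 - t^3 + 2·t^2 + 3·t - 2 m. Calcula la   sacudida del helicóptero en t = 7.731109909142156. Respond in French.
Pour résoudre ceci, nous devons prendre 3 dérivées de notre équation de la position x(t) = 2·t^5 + 2·t^4 - t^3 + 2·t^2 + 3·t - 2. En prenant d/dt de x(t), nous trouvons v(t) = 10·t^4 + 8·t^3 - 3·t^2 + 4·t + 3. La dérivée de la vitesse donne l'accélération: a(t) = 40·t^3 + 24·t^2 - 6·t + 4. En dérivant l'accélération, nous obtenons le jerk: j(t) = 120·t^2 + 48·t - 6. De l'équation du jerk j(t) = 120·t^2 + 48·t - 6, nous substituons t = 7.731109909142156 pour obtenir j = 7537.50052690715.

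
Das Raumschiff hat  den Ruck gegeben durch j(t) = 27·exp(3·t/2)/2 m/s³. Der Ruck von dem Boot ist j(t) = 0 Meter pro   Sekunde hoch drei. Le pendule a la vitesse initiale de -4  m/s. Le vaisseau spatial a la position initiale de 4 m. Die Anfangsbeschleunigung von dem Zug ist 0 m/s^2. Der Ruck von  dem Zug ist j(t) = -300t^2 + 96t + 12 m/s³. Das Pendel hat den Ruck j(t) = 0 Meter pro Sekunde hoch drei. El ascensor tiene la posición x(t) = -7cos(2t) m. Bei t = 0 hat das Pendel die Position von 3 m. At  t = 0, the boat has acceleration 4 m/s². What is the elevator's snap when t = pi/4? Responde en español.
Partiendo de la posición x(t) = -7·cos(2·t), tomamos 4 derivadas. La derivada de la posición da la velocidad: v(t) = 14·sin(2·t). Derivando la velocidad, obtenemos la aceleración: a(t) = 28·cos(2·t). La derivada de la aceleración da la sacudida: j(t) = -56·sin(2·t). La derivada de la sacudida da el snap: s(t) = -112·cos(2·t). Usando s(t) = -112·cos(2·t) y sustituyendo t = pi/4, encontramos s = 0.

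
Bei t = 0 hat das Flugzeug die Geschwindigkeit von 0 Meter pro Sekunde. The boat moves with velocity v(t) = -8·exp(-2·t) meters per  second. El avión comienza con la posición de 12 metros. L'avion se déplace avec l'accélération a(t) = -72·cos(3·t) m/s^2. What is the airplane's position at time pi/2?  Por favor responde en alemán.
Wir müssen unsere Gleichung für die Beschleunigung a(t) = -72·cos(3·t) 2-mal integrieren. Durch Integration von der Beschleunigung und Verwendung der Anfangsbedingung v(0) = 0, erhalten wir v(t) = -24·sin(3·t). Durch Integration von der Geschwindigkeit und Verwendung der Anfangsbedingung x(0) = 12, erhalten wir x(t) = 8·cos(3·t) + 4. Mit x(t) = 8·cos(3·t) + 4 und Einsetzen von t = pi/2, finden wir x = 4.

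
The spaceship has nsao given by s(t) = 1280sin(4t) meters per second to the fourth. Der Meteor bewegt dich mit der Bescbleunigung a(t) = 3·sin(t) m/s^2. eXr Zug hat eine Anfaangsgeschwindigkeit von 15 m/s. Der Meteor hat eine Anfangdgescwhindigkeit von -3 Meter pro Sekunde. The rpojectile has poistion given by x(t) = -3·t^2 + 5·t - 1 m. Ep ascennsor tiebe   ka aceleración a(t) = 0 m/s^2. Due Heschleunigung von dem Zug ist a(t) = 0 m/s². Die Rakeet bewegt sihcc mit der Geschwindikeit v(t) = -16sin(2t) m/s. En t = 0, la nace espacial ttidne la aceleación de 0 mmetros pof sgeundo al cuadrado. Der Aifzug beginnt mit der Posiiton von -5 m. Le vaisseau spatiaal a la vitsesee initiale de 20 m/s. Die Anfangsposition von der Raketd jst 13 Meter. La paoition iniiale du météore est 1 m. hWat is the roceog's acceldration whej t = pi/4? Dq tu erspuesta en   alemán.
Wir müssen unsere Gleichung für die Geschwindigkeit v(t) = -16·sin(2·t) 1-mal ableiten. Durch Ableiten von der Geschwindigkeit erhalten wir die Beschleunigung: a(t) = -32·cos(2·t). Aus der Gleichung für die Beschleunigung a(t) = -32·cos(2·t), setzen wir t = pi/4 ein und erhalten a = 0.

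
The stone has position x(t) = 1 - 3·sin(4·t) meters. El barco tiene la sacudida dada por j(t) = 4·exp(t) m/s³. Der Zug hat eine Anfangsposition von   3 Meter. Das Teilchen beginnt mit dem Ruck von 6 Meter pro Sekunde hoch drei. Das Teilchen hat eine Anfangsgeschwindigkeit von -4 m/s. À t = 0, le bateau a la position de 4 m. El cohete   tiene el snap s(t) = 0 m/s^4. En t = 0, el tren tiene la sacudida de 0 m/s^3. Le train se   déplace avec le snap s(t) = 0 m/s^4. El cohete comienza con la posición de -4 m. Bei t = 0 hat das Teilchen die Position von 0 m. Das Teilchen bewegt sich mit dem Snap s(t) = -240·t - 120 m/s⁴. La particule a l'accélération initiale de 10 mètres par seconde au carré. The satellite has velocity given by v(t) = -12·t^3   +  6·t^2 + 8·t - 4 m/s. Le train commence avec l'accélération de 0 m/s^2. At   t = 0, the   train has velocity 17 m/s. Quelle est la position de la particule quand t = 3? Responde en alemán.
Wir müssen unsere Gleichung für den Snap s(t) = -240·t - 120 4-mal integrieren. Durch Integration von dem Snap und Verwendung der Anfangsbedingung j(0) = 6, erhalten wir j(t) = -120·t^2 - 120·t + 6. Mit ∫j(t)dt und Anwendung von a(0) = 10, finden wir a(t) = -40·t^3 - 60·t^2 + 6·t + 10. Mit ∫a(t)dt und Anwendung von v(0) = -4, finden wir v(t) = -10·t^4 - 20·t^3 + 3·t^2 + 10·t - 4. Die Stammfunktion von der Geschwindigkeit ist die Position. Mit x(0) = 0 erhalten wir x(t) = -2·t^5 - 5·t^4 + t^3 + 5·t^2 - 4·t. Aus der Gleichung für die Position x(t) = -2·t^5 - 5·t^4 + t^3 + 5·t^2 - 4·t, setzen wir t = 3 ein und erhalten x = -831.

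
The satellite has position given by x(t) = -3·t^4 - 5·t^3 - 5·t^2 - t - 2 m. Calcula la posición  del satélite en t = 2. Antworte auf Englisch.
We have position x(t) = -3·t^4 - 5·t^3 - 5·t^2 - t - 2. Substituting t = 2: x(2) = -112.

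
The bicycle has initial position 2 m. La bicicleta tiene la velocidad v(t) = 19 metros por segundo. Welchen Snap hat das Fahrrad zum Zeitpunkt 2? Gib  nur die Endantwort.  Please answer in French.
À t = 2, s = 0.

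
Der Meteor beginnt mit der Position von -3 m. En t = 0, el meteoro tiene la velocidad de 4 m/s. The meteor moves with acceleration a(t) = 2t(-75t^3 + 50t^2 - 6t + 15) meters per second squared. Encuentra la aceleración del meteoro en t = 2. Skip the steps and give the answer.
La aceleración en t = 2 es a = -1588.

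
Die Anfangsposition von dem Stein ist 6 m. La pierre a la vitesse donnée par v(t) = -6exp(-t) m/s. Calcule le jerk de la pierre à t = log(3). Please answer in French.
Nous devons dériver notre équation de la vitesse v(t) = -6·exp(-t) 2 fois. La dérivée de la vitesse donne l'accélération: a(t) = 6·exp(-t). En prenant d/dt de a(t), nous trouvons j(t) = -6·exp(-t). Nous avons le jerk j(t) = -6·exp(-t). En substituant t = log(3): j(log(3)) = -2.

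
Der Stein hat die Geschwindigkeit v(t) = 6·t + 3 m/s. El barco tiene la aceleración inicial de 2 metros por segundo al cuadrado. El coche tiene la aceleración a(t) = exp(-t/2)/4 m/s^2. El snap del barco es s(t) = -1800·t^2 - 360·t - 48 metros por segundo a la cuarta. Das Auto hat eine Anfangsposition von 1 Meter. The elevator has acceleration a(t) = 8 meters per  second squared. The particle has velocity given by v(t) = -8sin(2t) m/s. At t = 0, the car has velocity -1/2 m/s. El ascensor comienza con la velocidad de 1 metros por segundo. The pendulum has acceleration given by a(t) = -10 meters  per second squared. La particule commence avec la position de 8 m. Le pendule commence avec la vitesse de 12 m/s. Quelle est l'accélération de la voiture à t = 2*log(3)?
En utilisant a(t) = exp(-t/2)/4 et en substituant t = 2*log(3), nous trouvons a = 1/12.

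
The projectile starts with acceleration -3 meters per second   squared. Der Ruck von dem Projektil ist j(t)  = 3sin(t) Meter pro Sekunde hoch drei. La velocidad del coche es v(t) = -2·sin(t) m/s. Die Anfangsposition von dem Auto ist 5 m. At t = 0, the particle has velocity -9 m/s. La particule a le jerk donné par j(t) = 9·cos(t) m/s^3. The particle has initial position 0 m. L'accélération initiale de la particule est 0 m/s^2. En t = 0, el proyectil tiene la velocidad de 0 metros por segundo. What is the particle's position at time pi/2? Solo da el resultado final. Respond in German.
x(pi/2) = -9.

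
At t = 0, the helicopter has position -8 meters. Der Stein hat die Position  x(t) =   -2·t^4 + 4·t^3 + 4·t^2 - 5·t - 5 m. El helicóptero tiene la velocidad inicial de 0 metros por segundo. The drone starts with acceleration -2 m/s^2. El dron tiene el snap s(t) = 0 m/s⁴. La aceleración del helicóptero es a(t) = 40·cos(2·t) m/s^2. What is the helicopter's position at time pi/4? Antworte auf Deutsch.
Wir müssen die Stammfunktion unserer Gleichung für die Beschleunigung a(t) = 40·cos(2·t) 2-mal finden. Das Integral von der Beschleunigung ist die Geschwindigkeit. Mit v(0) = 0 erhalten wir v(t) = 20·sin(2·t). Das Integral von der Geschwindigkeit ist die Position. Mit x(0) = -8 erhalten wir x(t) = 2 - 10·cos(2·t). Mit x(t) = 2 - 10·cos(2·t) und Einsetzen von t = pi/4, finden wir x = 2.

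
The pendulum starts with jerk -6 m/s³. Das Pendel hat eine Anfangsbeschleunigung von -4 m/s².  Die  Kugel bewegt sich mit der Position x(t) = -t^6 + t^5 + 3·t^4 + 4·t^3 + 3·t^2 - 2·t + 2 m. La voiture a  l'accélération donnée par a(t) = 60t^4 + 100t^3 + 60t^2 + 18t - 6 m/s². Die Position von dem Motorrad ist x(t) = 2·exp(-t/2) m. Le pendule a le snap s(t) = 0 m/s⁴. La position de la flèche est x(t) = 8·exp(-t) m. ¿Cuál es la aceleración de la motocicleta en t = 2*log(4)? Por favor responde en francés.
En partant de la position x(t) = 2·exp(-t/2), nous prenons 2 dérivées. La dérivée de la position donne la vitesse: v(t) = -exp(-t/2). En dérivant la vitesse, nous obtenons l'accélération: a(t) = exp(-t/2)/2. En utilisant a(t) = exp(-t/2)/2 et en substituant t = 2*log(4), nous trouvons a = 1/8.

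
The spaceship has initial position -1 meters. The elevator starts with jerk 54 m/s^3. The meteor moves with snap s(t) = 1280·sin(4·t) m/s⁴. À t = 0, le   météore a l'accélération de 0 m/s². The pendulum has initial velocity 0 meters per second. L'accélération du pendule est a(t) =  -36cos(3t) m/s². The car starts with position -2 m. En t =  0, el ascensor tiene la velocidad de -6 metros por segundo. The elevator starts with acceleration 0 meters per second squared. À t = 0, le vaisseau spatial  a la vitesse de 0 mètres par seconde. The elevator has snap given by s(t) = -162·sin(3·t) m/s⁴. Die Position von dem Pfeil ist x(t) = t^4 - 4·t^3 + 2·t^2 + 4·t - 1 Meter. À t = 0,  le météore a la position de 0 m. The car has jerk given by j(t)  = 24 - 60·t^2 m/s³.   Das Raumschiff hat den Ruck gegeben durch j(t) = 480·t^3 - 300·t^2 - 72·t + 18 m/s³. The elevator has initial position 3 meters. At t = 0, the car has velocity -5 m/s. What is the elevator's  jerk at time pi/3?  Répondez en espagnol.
Necesitamos integrar nuestra ecuación del snap s(t) = -162·sin(3·t) 1 vez. Tomando ∫s(t)dt y aplicando j(0) = 54, encontramos j(t) = 54·cos(3·t). De la ecuación de la sacudida j(t) = 54·cos(3·t), sustituimos t = pi/3 para obtener j = -54.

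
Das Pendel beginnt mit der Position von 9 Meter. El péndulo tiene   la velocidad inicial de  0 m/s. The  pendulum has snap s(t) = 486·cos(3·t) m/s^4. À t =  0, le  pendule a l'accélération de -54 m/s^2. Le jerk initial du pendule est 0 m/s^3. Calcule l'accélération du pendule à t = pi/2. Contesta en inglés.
To find the answer, we compute 2 integrals of s(t) = 486·cos(3·t). Integrating snap and using the initial condition j(0) = 0, we get j(t) = 162·sin(3·t). The antiderivative of jerk is acceleration. Using a(0) = -54, we get a(t) = -54·cos(3·t). Using a(t) = -54·cos(3·t) and substituting t = pi/2, we find a = 0.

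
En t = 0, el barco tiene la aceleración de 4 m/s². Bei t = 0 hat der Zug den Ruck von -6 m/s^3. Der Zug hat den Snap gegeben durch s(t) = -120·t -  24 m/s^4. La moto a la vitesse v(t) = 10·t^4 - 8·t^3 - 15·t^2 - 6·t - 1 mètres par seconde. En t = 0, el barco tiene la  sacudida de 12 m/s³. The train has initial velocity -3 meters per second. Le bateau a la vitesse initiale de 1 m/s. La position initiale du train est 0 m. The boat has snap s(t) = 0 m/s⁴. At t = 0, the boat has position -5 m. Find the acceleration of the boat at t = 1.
To solve this, we need to take 2 integrals of our snap equation s(t) = 0. The antiderivative of snap, with j(0) = 12, gives jerk: j(t) = 12. Taking ∫j(t)dt and applying a(0) = 4, we find a(t) = 12·t + 4. From the given acceleration equation a(t) = 12·t + 4, we substitute t = 1 to get a = 16.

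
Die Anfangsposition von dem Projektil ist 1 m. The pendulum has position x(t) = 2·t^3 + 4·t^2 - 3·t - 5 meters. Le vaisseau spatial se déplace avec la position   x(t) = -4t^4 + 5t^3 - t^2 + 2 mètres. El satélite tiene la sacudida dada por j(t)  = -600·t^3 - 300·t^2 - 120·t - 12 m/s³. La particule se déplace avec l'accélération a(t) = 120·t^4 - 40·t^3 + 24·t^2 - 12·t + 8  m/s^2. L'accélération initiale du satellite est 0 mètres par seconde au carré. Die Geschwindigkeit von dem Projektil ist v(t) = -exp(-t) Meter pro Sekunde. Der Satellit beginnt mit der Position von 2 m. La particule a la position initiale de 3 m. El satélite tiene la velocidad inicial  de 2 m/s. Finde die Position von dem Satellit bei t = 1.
Ausgehend von dem Ruck j(t) = -600·t^3 - 300·t^2 - 120·t - 12, nehmen wir 3 Integrale. Mit ∫j(t)dt und Anwendung von a(0) = 0, finden wir a(t) = 2·t·(-75·t^3 - 50·t^2 - 30·t - 6). Die Stammfunktion von der Beschleunigung ist die Geschwindigkeit. Mit v(0) = 2 erhalten wir v(t) = -30·t^5 - 25·t^4 - 20·t^3 - 6·t^2 + 2. Mit ∫v(t)dt und Anwendung von x(0) = 2, finden wir x(t) = -5·t^6 - 5·t^5 - 5·t^4 - 2·t^3 + 2·t + 2. Aus der Gleichung für die Position x(t) = -5·t^6 - 5·t^5 - 5·t^4 - 2·t^3 + 2·t + 2, setzen wir t = 1 ein und erhalten x = -13.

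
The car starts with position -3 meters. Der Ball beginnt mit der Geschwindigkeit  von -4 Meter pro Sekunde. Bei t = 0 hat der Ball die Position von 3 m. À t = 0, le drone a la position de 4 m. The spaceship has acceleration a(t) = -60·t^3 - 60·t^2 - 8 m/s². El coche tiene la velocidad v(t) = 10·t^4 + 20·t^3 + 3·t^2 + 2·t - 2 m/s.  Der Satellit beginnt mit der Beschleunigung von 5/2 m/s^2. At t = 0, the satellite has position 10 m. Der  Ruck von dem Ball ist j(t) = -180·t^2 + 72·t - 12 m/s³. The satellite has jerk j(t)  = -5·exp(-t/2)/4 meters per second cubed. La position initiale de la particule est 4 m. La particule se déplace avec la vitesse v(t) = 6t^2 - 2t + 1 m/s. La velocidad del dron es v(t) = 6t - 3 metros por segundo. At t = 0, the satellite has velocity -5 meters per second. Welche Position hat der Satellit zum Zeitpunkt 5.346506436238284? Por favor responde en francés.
Pour résoudre ceci, nous devons prendre 3 primitives de notre équation du jerk j(t) = -5·exp(-t/2)/4. En intégrant le jerk et en utilisant la condition initiale a(0) = 5/2, nous obtenons a(t) = 5·exp(-t/2)/2. En prenant ∫a(t)dt et en appliquant v(0) = -5, nous trouvons v(t) = -5·exp(-t/2). En intégrant la vitesse et en utilisant la condition initiale x(0) = 10, nous obtenons x(t) = 10·exp(-t/2). En utilisant x(t) = 10·exp(-t/2) et en substituant t = 5.346506436238284, nous trouvons x = 0.690272987810818.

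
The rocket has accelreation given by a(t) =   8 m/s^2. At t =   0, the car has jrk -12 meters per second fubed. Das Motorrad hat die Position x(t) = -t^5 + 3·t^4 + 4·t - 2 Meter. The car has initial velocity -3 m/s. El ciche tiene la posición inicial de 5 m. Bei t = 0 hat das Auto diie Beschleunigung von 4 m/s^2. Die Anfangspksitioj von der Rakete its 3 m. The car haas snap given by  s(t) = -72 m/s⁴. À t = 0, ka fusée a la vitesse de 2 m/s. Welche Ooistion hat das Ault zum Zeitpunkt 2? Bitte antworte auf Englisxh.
To find the answer, we compute 4 integrals of s(t) = -72. The antiderivative of snap is jerk. Using j(0) = -12, we get j(t) = -72·t - 12. Finding the integral of j(t) and using a(0) = 4: a(t) = -36·t^2 - 12·t + 4. Taking ∫a(t)dt and applying v(0) = -3, we find v(t) = -12·t^3 - 6·t^2 + 4·t - 3. Taking ∫v(t)dt and applying x(0) = 5, we find x(t) = -3·t^4 - 2·t^3 + 2·t^2 - 3·t + 5. We have position x(t) = -3·t^4 - 2·t^3 + 2·t^2 - 3·t + 5. Substituting t = 2: x(2) = -57.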